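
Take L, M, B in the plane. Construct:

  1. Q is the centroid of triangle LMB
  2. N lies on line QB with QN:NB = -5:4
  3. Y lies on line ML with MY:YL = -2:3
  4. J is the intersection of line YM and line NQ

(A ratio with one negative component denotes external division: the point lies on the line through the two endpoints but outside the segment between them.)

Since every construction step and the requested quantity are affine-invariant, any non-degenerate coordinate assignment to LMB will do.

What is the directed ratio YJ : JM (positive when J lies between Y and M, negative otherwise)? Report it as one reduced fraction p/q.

Choose coordinates L = (0, 0), M = (1, 0), B = (0, 1).
1. Q is the centroid of triangle LMB ⇒ Q = (1/3, 1/3)
2. N lies on line QB with QN:NB = -5:4 ⇒ N = (-4/3, 11/3)
3. Y lies on line ML with MY:YL = -2:3 ⇒ Y = (3, 0)
4. J is the intersection of line YM and line NQ ⇒ J = (1/2, 0)
J = Y + t·(M−Y) with t = 5/4, so YJ:JM = t:(1−t) = 5/4:-1/4

YJ:JM = -5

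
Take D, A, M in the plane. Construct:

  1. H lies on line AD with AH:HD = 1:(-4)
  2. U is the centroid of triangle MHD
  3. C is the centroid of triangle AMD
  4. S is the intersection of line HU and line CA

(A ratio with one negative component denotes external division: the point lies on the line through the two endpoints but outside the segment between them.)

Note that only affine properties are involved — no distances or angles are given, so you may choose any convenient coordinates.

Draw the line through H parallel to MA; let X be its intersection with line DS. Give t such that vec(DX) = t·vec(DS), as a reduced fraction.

t = 8/3

Choose coordinates D = (0, 0), A = (1, 0), M = (0, 1).
1. H lies on line AD with AH:HD = 1:(-4) ⇒ H = (4/3, 0)
2. U is the centroid of triangle MHD ⇒ U = (4/9, 1/3)
3. C is the centroid of triangle AMD ⇒ C = (1/3, 1/3)
4. S is the intersection of line HU and line CA ⇒ S = (0, 1/2)
through H parallel to MA: direction (1, -1); meets DS at X = (0, 4/3)
X = D + t·(S−D) with t = 8/3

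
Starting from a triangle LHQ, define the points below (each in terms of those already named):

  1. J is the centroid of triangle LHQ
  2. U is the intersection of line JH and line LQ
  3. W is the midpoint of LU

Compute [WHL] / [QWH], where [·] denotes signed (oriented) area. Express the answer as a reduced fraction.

Set L = (0, 0), H = (1, 0), Q = (0, 1); any affine frame gives the same invariant.
1. J is the centroid of triangle LHQ ⇒ J = (1/3, 1/3)
2. U is the intersection of line JH and line LQ ⇒ U = (0, 1/2)
3. W is the midpoint of LU ⇒ W = (0, 1/4)
2·[WHL] = -1/4, 2·[QWH] = 3/4
[WHL]:[QWH] = -1/4:3/4 = -1/3

[WHL]:[QWH] = -1/3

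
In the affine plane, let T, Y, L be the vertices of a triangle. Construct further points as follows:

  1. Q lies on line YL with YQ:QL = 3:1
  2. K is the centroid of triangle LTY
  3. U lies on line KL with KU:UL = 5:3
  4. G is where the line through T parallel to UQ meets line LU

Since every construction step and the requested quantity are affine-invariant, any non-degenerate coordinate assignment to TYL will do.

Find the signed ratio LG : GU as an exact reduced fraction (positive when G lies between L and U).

LG:GU = -4/3

Set T = (0, 0), Y = (1, 0), L = (0, 1); any affine frame gives the same invariant.
1. Q lies on line YL with YQ:QL = 3:1 ⇒ Q = (1/4, 3/4)
2. K is the centroid of triangle LTY ⇒ K = (1/3, 1/3)
3. U lies on line KL with KU:UL = 5:3 ⇒ U = (1/8, 3/4)
4. G is where the line through T parallel to UQ meets line LU ⇒ G = (1/2, 0)
G = L + t·(U−L) with t = 4, so LG:GU = t:(1−t) = 4:-3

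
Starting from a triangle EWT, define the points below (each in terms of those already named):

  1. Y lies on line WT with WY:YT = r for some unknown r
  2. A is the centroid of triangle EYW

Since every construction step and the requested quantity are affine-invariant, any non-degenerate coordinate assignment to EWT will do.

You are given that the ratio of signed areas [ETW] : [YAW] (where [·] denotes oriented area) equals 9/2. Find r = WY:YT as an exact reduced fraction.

Choose coordinates E = (0, 0), W = (1, 0), T = (0, 1).
1. With WY:YT = r, write λ = r/(r+1) so Y = W + λ·(T−W); Y is affine-linear in λ
2. A is the centroid of triangle EYW ⇒ A is an affine combination of earlier points and hence also affine-linear in λ
Every point depending on Y is an affine combination of Y and λ-independent points, so each such coordinate is linear in λ; the λ² term in each signed area is a multiple of (T−W)×(T−W) = 0, so 2·[ETW] and 2·[YAW] are each linear in λ. Evaluating at λ=0 and λ=1:
  2·[ETW] = -1,   2·[YAW] = 1/3·λ
So [ETW]:[YAW] = (-1) / (1/3·λ). Setting this equal to 9/2:
  -1 = 9/2·(1/3·λ)  ⇒  λ = -2/3
Then r = λ/(1−λ) = (-2/3)/(5/3) = -2/5. Check: with r = -2/5, Y = (5/3, -2/3) and [ETW]:[YAW] = 9/2 as required.

r = -2/5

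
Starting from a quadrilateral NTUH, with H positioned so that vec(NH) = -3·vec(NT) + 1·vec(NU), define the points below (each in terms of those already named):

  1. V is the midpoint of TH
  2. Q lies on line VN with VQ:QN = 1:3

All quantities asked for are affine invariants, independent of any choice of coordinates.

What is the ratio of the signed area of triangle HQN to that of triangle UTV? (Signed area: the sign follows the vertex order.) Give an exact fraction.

Assign N = (0, 0), T = (1, 0), U = (0, 1), H = (-3, 1) — the answer is frame-independent, so this choice is without loss of generality.
1. V is the midpoint of TH ⇒ V = (-1, 1/2)
2. Q lies on line VN with VQ:QN = 1:3 ⇒ Q = (-3/4, 3/8)
2·[HQN] = -3/8, 2·[UTV] = -3/2
[HQN]:[UTV] = -3/8:-3/2 = 1/4

[HQN]:[UTV] = 1/4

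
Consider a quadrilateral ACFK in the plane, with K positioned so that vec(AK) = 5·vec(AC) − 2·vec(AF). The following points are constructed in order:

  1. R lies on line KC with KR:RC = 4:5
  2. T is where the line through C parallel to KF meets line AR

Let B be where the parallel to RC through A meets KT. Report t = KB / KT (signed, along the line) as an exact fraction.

t = 37/10

Assign A = (0, 0), C = (1, 0), F = (0, 1), K = (5, -2) — the answer is frame-independent, so this choice is without loss of generality.
1. R lies on line KC with KR:RC = 4:5 ⇒ R = (29/9, -10/9)
2. T is where the line through C parallel to KF meets line AR ⇒ T = (87/37, -30/37)
through A parallel to RC: direction (-20/9, 10/9); meets KT at B = (-24/5, 12/5)
B = K + t·(T−K) with t = 37/10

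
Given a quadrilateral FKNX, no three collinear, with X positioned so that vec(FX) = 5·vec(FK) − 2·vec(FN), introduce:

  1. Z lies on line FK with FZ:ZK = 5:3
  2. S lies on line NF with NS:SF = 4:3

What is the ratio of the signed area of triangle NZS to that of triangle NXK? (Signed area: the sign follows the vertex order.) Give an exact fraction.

Work in coordinates with F = (0, 0), K = (1, 0), N = (0, 1), X = (5, -2).
1. Z lies on line FK with FZ:ZK = 5:3 ⇒ Z = (5/8, 0)
2. S lies on line NF with NS:SF = 4:3 ⇒ S = (0, 3/7)
2·[NZS] = -5/14, 2·[NXK] = -2
[NZS]:[NXK] = -5/14:-2 = 5/28

[NZS]:[NXK] = 5/28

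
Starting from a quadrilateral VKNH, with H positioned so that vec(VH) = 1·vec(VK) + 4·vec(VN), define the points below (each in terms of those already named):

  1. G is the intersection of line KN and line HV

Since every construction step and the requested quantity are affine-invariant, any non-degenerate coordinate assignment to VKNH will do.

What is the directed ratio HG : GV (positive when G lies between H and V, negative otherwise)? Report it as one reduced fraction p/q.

HG:GV = 4

Work in coordinates with V = (0, 0), K = (1, 0), N = (0, 1), H = (1, 4).
1. G is the intersection of line KN and line HV ⇒ G = (1/5, 4/5)
G = H + t·(V−H) with t = 4/5, so HG:GV = t:(1−t) = 4/5:1/5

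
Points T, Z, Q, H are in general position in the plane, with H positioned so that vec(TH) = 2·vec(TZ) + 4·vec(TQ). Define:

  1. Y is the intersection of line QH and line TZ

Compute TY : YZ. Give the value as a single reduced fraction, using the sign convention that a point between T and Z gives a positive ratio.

Choose coordinates T = (0, 0), Z = (1, 0), Q = (0, 1), H = (2, 4).
1. Y is the intersection of line QH and line TZ ⇒ Y = (-2/3, 0)
Y = T + t·(Z−T) with t = -2/3, so TY:YZ = t:(1−t) = -2/3:5/3

TY:YZ = -2/5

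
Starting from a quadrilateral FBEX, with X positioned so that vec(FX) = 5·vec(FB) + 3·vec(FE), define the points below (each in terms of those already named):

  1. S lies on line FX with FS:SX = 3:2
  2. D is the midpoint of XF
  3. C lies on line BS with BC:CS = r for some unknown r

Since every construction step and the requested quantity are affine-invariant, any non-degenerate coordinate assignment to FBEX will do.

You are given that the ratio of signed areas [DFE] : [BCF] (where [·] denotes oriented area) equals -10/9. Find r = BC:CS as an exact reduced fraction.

r = -5

Choose coordinates F = (0, 0), B = (1, 0), E = (0, 1), X = (5, 3).
1. S lies on line FX with FS:SX = 3:2 ⇒ S = (3, 9/5)
2. D is the midpoint of XF ⇒ D = (5/2, 3/2)
3. With BC:CS = r, write λ = r/(r+1) so C = B + λ·(S−B); C is affine-linear in λ
Every point depending on C is an affine combination of C and λ-independent points, so each such coordinate is linear in λ; the λ² term in each signed area is a multiple of (S−B)×(S−B) = 0, so 2·[DFE] and 2·[BCF] are each linear in λ. Evaluating at λ=0 and λ=1:
  2·[DFE] = -5/2,   2·[BCF] = 9/5·λ
So [DFE]:[BCF] = (-5/2) / (9/5·λ). Setting this equal to -10/9:
  -5/2 = -10/9·(9/5·λ)  ⇒  λ = 5/4
Then r = λ/(1−λ) = (5/4)/(-1/4) = -5. Check: with r = -5, C = (7/2, 9/4) and [DFE]:[BCF] = -10/9 as required.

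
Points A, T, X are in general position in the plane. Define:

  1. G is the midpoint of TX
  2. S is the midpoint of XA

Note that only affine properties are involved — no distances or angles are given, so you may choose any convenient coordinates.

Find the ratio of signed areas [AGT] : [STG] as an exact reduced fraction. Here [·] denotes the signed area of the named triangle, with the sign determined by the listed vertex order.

Set A = (0, 0), T = (1, 0), X = (0, 1); any affine frame gives the same invariant.
1. G is the midpoint of TX ⇒ G = (1/2, 1/2)
2. S is the midpoint of XA ⇒ S = (0, 1/2)
2·[AGT] = -1/2, 2·[STG] = 1/4
[AGT]:[STG] = -1/2:1/4 = -2

[AGT]:[STG] = -2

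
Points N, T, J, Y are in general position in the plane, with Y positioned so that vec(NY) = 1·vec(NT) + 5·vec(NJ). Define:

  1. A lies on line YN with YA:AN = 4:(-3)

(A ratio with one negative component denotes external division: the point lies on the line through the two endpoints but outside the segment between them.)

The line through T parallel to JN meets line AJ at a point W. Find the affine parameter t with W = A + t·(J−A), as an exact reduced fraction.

t = 4/3

Assign N = (0, 0), T = (1, 0), J = (0, 1), Y = (1, 5) — the answer is frame-independent, so this choice is without loss of generality.
1. A lies on line YN with YA:AN = 4:(-3) ⇒ A = (-3, -15)
through T parallel to JN: direction (0, -1); meets AJ at W = (1, 19/3)
W = A + t·(J−A) with t = 4/3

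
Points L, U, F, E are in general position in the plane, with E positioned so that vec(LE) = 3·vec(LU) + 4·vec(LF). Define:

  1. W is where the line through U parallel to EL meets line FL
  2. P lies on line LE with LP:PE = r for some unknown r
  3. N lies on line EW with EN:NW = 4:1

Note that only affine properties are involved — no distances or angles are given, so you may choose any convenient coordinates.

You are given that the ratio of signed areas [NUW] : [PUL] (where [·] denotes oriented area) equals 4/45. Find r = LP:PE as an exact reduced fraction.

Choose coordinates L = (0, 0), U = (1, 0), F = (0, 1), E = (3, 4).
1. W is where the line through U parallel to EL meets line FL ⇒ W = (0, -4/3)
2. With LP:PE = r, write λ = r/(r+1) so P = L + λ·(E−L); P is affine-linear in λ
3. N lies on line EW with EN:NW = 4:1 ⇒ N = (3/5, -4/15)
Every point depending on P is an affine combination of P and λ-independent points, so each such coordinate is linear in λ; the λ² term in each signed area is a multiple of (E−L)×(E−L) = 0, so 2·[NUW] and 2·[PUL] are each linear in λ. Evaluating at λ=0 and λ=1:
  2·[NUW] = -4/15,   2·[PUL] = -4·λ
So [NUW]:[PUL] = (-4/15) / (-4·λ). Setting this equal to 4/45:
  -4/15 = 4/45·(-4·λ)  ⇒  λ = 3/4
Then r = λ/(1−λ) = (3/4)/(1/4) = 3. Check: with r = 3, P = (9/4, 3) and [NUW]:[PUL] = 4/45 as required.

r = 3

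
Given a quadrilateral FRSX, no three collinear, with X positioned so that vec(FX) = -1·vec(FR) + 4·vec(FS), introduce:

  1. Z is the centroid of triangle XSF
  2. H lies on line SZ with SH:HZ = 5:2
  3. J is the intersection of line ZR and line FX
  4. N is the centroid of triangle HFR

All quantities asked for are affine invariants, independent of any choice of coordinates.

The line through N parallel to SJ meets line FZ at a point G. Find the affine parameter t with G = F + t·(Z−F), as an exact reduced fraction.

t = 299/336

Choose coordinates F = (0, 0), R = (1, 0), S = (0, 1), X = (-1, 4).
1. Z is the centroid of triangle XSF ⇒ Z = (-1/3, 5/3)
2. H lies on line SZ with SH:HZ = 5:2 ⇒ H = (-5/21, 31/21)
3. J is the intersection of line ZR and line FX ⇒ J = (-5/11, 20/11)
4. N is the centroid of triangle HFR ⇒ N = (16/63, 31/63)
through N parallel to SJ: direction (-5/11, 9/11); meets FZ at G = (-299/1008, 1495/1008)
G = F + t·(Z−F) with t = 299/336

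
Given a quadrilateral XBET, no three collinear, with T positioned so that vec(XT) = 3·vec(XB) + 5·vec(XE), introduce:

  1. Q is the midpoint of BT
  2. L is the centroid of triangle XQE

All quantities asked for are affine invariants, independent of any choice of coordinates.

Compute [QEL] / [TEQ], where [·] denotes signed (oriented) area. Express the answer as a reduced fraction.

[QEL]:[TEQ] = 4/21

Choose coordinates X = (0, 0), B = (1, 0), E = (0, 1), T = (3, 5).
1. Q is the midpoint of BT ⇒ Q = (2, 5/2)
2. L is the centroid of triangle XQE ⇒ L = (2/3, 7/6)
2·[QEL] = 2/3, 2·[TEQ] = 7/2
[QEL]:[TEQ] = 2/3:7/2 = 4/21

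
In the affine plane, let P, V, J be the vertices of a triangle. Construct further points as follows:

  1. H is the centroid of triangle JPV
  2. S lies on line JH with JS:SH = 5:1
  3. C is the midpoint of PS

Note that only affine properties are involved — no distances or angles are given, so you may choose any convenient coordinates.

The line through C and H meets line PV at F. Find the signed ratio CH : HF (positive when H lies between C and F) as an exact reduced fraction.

Work in coordinates with P = (0, 0), V = (1, 0), J = (0, 1).
1. H is the centroid of triangle JPV ⇒ H = (1/3, 1/3)
2. S lies on line JH with JS:SH = 5:1 ⇒ S = (5/18, 4/9)
3. C is the midpoint of PS ⇒ C = (5/36, 2/9)
line CH meets PV at F = (-1/4, 0)
H = C + t·(F−C) with t = -1/2, so CH:HF = -1/2:3/2

CH:HF = -1/3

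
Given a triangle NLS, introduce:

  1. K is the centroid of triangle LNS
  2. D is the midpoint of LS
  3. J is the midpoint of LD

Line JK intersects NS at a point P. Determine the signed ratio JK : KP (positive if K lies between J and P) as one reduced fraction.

JK:KP = 5/4

Work in coordinates with N = (0, 0), L = (1, 0), S = (0, 1).
1. K is the centroid of triangle LNS ⇒ K = (1/3, 1/3)
2. D is the midpoint of LS ⇒ D = (1/2, 1/2)
3. J is the midpoint of LD ⇒ J = (3/4, 1/4)
line JK meets NS at P = (0, 2/5)
K = J + t·(P−J) with t = 5/9, so JK:KP = 5/9:4/9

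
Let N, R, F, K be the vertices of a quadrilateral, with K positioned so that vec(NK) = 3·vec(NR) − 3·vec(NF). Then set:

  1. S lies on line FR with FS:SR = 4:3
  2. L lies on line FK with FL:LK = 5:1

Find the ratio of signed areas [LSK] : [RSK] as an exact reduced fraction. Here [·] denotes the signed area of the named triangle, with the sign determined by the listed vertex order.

[LSK]:[RSK] = -2/9

Assign N = (0, 0), R = (1, 0), F = (0, 1), K = (3, -3) — the answer is frame-independent, so this choice is without loss of generality.
1. S lies on line FR with FS:SR = 4:3 ⇒ S = (4/7, 3/7)
2. L lies on line FK with FL:LK = 5:1 ⇒ L = (5/2, -7/3)
2·[LSK] = -2/21, 2·[RSK] = 3/7
[LSK]:[RSK] = -2/21:3/7 = -2/9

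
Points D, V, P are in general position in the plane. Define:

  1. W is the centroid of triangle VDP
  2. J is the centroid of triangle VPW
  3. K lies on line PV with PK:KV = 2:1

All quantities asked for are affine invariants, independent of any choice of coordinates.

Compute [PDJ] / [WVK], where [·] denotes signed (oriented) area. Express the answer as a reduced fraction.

Work in coordinates with D = (0, 0), V = (1, 0), P = (0, 1).
1. W is the centroid of triangle VDP ⇒ W = (1/3, 1/3)
2. J is the centroid of triangle VPW ⇒ J = (4/9, 4/9)
3. K lies on line PV with PK:KV = 2:1 ⇒ K = (2/3, 1/3)
2·[PDJ] = 4/9, 2·[WVK] = 1/9
[PDJ]:[WVK] = 4/9:1/9 = 4

[PDJ]:[WVK] = 4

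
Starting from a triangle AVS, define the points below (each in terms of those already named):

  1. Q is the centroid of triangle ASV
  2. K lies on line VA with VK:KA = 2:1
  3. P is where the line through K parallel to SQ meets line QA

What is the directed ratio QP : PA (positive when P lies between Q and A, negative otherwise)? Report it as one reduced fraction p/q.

QP:PA = 1/2

Choose coordinates A = (0, 0), V = (1, 0), S = (0, 1).
1. Q is the centroid of triangle ASV ⇒ Q = (1/3, 1/3)
2. K lies on line VA with VK:KA = 2:1 ⇒ K = (1/3, 0)
3. P is where the line through K parallel to SQ meets line QA ⇒ P = (2/9, 2/9)
P = Q + t·(A−Q) with t = 1/3, so QP:PA = t:(1−t) = 1/3:2/3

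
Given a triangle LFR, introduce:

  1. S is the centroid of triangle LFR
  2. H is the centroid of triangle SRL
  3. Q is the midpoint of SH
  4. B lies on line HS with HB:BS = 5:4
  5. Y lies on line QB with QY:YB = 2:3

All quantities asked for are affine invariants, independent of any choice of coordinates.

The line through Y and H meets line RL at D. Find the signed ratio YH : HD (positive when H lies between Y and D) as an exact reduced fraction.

YH:HD = 47/45

Choose coordinates L = (0, 0), F = (1, 0), R = (0, 1).
1. S is the centroid of triangle LFR ⇒ S = (1/3, 1/3)
2. H is the centroid of triangle SRL ⇒ H = (1/9, 4/9)
3. Q is the midpoint of SH ⇒ Q = (2/9, 7/18)
4. B lies on line HS with HB:BS = 5:4 ⇒ B = (19/81, 31/81)
5. Y lies on line QB with QY:YB = 2:3 ⇒ Y = (92/405, 313/810)
line YH meets RL at D = (0, 1/2)
H = Y + t·(D−Y) with t = 47/92, so YH:HD = 47/92:45/92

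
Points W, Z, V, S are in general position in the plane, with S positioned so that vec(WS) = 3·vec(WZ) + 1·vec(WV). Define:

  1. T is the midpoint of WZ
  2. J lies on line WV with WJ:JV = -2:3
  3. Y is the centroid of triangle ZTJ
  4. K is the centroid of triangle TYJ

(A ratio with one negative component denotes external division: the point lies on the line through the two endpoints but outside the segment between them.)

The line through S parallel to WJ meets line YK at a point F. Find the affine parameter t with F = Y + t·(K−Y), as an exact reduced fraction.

Work in coordinates with W = (0, 0), Z = (1, 0), V = (0, 1), S = (3, 1).
1. T is the midpoint of WZ ⇒ T = (1/2, 0)
2. J lies on line WV with WJ:JV = -2:3 ⇒ J = (0, -2)
3. Y is the centroid of triangle ZTJ ⇒ Y = (1/2, -2/3)
4. K is the centroid of triangle TYJ ⇒ K = (1/3, -8/9)
through S parallel to WJ: direction (0, -2); meets YK at F = (3, 8/3)
F = Y + t·(K−Y) with t = -15

t = -15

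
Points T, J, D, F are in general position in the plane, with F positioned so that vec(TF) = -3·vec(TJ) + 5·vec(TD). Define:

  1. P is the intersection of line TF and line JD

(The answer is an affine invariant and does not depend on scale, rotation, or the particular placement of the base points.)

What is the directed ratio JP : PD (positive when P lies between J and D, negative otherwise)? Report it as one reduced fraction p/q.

JP:PD = -5/3

Work in coordinates with T = (0, 0), J = (1, 0), D = (0, 1), F = (-3, 5).
1. P is the intersection of line TF and line JD ⇒ P = (-3/2, 5/2)
P = J + t·(D−J) with t = 5/2, so JP:PD = t:(1−t) = 5/2:-3/2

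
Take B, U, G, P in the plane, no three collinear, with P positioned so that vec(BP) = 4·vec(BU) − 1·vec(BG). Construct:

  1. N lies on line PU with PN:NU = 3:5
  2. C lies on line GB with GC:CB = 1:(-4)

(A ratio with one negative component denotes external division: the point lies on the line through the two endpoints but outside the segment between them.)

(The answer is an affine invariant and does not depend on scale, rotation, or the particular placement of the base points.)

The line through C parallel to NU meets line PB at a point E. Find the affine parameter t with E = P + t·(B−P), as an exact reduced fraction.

Choose coordinates B = (0, 0), U = (1, 0), G = (0, 1), P = (4, -1).
1. N lies on line PU with PN:NU = 3:5 ⇒ N = (23/8, -5/8)
2. C lies on line GB with GC:CB = 1:(-4) ⇒ C = (0, 4/3)
through C parallel to NU: direction (-15/8, 5/8); meets PB at E = (16, -4)
E = P + t·(B−P) with t = -3

t = -3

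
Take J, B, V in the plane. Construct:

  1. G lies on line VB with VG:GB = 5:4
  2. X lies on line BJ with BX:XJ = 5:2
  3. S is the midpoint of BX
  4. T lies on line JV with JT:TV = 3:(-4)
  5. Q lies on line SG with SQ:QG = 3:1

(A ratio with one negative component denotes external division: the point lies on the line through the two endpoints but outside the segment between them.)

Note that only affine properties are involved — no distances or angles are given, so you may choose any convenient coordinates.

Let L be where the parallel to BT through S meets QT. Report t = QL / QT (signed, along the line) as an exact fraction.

t = 89/269

Set J = (0, 0), B = (1, 0), V = (0, 1); any affine frame gives the same invariant.
1. G lies on line VB with VG:GB = 5:4 ⇒ G = (5/9, 4/9)
2. X lies on line BJ with BX:XJ = 5:2 ⇒ X = (2/7, 0)
3. S is the midpoint of BX ⇒ S = (9/14, 0)
4. T lies on line JV with JT:TV = 3:(-4) ⇒ T = (0, -3)
5. Q lies on line SG with SQ:QG = 3:1 ⇒ Q = (97/168, 1/3)
through S parallel to BT: direction (-1, -3); meets QT at L = (1455/3766, -207/269)
L = Q + t·(T−Q) with t = 89/269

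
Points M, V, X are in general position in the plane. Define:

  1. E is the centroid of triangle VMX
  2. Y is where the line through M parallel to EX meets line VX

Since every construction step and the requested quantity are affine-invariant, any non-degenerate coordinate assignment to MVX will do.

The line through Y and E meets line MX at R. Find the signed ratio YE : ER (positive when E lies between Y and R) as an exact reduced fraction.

Work in coordinates with M = (0, 0), V = (1, 0), X = (0, 1).
1. E is the centroid of triangle VMX ⇒ E = (1/3, 1/3)
2. Y is where the line through M parallel to EX meets line VX ⇒ Y = (-1, 2)
line YE meets MX at R = (0, 3/4)
E = Y + t·(R−Y) with t = 4/3, so YE:ER = 4/3:-1/3

YE:ER = -4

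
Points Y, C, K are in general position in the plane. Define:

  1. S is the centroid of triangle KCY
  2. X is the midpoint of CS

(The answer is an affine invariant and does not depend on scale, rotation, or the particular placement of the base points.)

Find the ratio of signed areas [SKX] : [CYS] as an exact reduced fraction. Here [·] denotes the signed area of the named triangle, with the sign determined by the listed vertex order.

[SKX]:[CYS] = 1/2

Assign Y = (0, 0), C = (1, 0), K = (0, 1) — the answer is frame-independent, so this choice is without loss of generality.
1. S is the centroid of triangle KCY ⇒ S = (1/3, 1/3)
2. X is the midpoint of CS ⇒ X = (2/3, 1/6)
2·[SKX] = -1/6, 2·[CYS] = -1/3
[SKX]:[CYS] = -1/6:-1/3 = 1/2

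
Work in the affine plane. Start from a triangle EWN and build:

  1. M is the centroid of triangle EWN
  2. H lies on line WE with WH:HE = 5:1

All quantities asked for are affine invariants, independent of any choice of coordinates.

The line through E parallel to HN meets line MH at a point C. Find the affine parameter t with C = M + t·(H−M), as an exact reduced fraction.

t = 7/4

Choose coordinates E = (0, 0), W = (1, 0), N = (0, 1).
1. M is the centroid of triangle EWN ⇒ M = (1/3, 1/3)
2. H lies on line WE with WH:HE = 5:1 ⇒ H = (1/6, 0)
through E parallel to HN: direction (-1/6, 1); meets MH at C = (1/24, -1/4)
C = M + t·(H−M) with t = 7/4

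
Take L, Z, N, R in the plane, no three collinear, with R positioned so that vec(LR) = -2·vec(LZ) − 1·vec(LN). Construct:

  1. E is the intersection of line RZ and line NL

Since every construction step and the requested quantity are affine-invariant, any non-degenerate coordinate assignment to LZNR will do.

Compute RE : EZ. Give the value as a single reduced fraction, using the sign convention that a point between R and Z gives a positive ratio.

Work in coordinates with L = (0, 0), Z = (1, 0), N = (0, 1), R = (-2, -1).
1. E is the intersection of line RZ and line NL ⇒ E = (0, -1/3)
E = R + t·(Z−R) with t = 2/3, so RE:EZ = t:(1−t) = 2/3:1/3

RE:EZ = 2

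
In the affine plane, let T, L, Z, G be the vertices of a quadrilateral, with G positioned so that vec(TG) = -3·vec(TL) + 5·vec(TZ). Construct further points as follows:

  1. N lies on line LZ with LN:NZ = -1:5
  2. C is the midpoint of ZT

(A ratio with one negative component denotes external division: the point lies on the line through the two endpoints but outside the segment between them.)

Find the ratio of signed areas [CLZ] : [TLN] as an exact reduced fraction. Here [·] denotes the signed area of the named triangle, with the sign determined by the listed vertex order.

[CLZ]:[TLN] = -2

Work in coordinates with T = (0, 0), L = (1, 0), Z = (0, 1), G = (-3, 5).
1. N lies on line LZ with LN:NZ = -1:5 ⇒ N = (5/4, -1/4)
2. C is the midpoint of ZT ⇒ C = (0, 1/2)
2·[CLZ] = 1/2, 2·[TLN] = -1/4
[CLZ]:[TLN] = 1/2:-1/4 = -2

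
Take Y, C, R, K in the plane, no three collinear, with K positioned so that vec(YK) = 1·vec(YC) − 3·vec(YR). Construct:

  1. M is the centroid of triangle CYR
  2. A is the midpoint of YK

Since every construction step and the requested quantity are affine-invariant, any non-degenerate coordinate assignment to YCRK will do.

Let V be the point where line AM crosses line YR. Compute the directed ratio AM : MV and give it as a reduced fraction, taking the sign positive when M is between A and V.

AM:MV = 1/2

Assign Y = (0, 0), C = (1, 0), R = (0, 1), K = (1, -3) — the answer is frame-independent, so this choice is without loss of generality.
1. M is the centroid of triangle CYR ⇒ M = (1/3, 1/3)
2. A is the midpoint of YK ⇒ A = (1/2, -3/2)
line AM meets YR at V = (0, 4)
M = A + t·(V−A) with t = 1/3, so AM:MV = 1/3:2/3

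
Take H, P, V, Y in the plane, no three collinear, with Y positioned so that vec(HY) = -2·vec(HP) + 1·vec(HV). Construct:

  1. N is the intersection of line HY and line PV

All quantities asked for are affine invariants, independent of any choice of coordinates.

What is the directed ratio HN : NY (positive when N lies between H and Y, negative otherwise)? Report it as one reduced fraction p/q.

Set H = (0, 0), P = (1, 0), V = (0, 1), Y = (-2, 1); any affine frame gives the same invariant.
1. N is the intersection of line HY and line PV ⇒ N = (2, -1)
N = H + t·(Y−H) with t = -1, so HN:NY = t:(1−t) = -1:2

HN:NY = -1/2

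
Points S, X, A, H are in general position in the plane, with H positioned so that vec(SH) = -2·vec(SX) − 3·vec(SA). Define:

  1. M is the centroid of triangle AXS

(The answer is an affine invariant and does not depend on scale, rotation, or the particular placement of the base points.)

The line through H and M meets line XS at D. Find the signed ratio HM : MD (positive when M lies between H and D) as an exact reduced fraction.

Assign S = (0, 0), X = (1, 0), A = (0, 1), H = (-2, -3) — the answer is frame-independent, so this choice is without loss of generality.
1. M is the centroid of triangle AXS ⇒ M = (1/3, 1/3)
line HM meets XS at D = (1/10, 0)
M = H + t·(D−H) with t = 10/9, so HM:MD = 10/9:-1/9

HM:MD = -10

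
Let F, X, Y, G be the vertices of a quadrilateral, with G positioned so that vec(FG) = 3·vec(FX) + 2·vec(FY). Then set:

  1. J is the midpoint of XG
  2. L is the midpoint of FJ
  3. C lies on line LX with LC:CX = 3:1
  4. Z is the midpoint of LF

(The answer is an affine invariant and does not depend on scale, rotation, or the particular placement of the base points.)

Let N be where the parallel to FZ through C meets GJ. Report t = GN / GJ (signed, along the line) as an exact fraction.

t = 7/4

Set F = (0, 0), X = (1, 0), Y = (0, 1), G = (3, 2); any affine frame gives the same invariant.
1. J is the midpoint of XG ⇒ J = (2, 1)
2. L is the midpoint of FJ ⇒ L = (1, 1/2)
3. C lies on line LX with LC:CX = 3:1 ⇒ C = (1, 1/8)
4. Z is the midpoint of LF ⇒ Z = (1/2, 1/4)
through C parallel to FZ: direction (1/2, 1/4); meets GJ at N = (5/4, 1/4)
N = G + t·(J−G) with t = 7/4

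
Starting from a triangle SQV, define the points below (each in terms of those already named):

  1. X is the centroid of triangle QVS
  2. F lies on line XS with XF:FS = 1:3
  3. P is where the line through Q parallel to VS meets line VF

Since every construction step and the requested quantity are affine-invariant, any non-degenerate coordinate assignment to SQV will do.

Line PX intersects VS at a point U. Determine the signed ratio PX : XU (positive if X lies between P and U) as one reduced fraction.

PX:XU = 2

Assign S = (0, 0), Q = (1, 0), V = (0, 1) — the answer is frame-independent, so this choice is without loss of generality.
1. X is the centroid of triangle QVS ⇒ X = (1/3, 1/3)
2. F lies on line XS with XF:FS = 1:3 ⇒ F = (1/4, 1/4)
3. P is where the line through Q parallel to VS meets line VF ⇒ P = (1, -2)
line PX meets VS at U = (0, 3/2)
X = P + t·(U−P) with t = 2/3, so PX:XU = 2/3:1/3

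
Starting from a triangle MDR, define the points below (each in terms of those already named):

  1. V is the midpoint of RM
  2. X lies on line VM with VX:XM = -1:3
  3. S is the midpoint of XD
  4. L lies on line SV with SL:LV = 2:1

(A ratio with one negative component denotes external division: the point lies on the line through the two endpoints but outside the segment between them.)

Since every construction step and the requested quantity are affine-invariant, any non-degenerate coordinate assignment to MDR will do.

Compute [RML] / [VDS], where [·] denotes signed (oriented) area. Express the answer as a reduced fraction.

Set M = (0, 0), D = (1, 0), R = (0, 1); any affine frame gives the same invariant.
1. V is the midpoint of RM ⇒ V = (0, 1/2)
2. X lies on line VM with VX:XM = -1:3 ⇒ X = (0, 3/4)
3. S is the midpoint of XD ⇒ S = (1/2, 3/8)
4. L lies on line SV with SL:LV = 2:1 ⇒ L = (1/6, 11/24)
2·[RML] = 1/6, 2·[VDS] = 1/8
[RML]:[VDS] = 1/6:1/8 = 4/3

[RML]:[VDS] = 4/3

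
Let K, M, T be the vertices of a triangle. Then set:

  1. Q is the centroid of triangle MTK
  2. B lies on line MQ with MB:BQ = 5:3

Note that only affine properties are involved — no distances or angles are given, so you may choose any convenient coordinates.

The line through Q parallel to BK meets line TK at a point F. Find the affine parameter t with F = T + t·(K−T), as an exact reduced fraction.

t = 11/14

Work in coordinates with K = (0, 0), M = (1, 0), T = (0, 1).
1. Q is the centroid of triangle MTK ⇒ Q = (1/3, 1/3)
2. B lies on line MQ with MB:BQ = 5:3 ⇒ B = (7/12, 5/24)
through Q parallel to BK: direction (-7/12, -5/24); meets TK at F = (0, 3/14)
F = T + t·(K−T) with t = 11/14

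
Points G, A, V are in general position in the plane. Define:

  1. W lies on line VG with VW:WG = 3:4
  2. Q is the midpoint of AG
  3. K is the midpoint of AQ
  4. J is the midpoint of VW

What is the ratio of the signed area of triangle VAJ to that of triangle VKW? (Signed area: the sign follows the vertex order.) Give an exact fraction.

Assign G = (0, 0), A = (1, 0), V = (0, 1) — the answer is frame-independent, so this choice is without loss of generality.
1. W lies on line VG with VW:WG = 3:4 ⇒ W = (0, 4/7)
2. Q is the midpoint of AG ⇒ Q = (1/2, 0)
3. K is the midpoint of AQ ⇒ K = (3/4, 0)
4. J is the midpoint of VW ⇒ J = (0, 11/14)
2·[VAJ] = -3/14, 2·[VKW] = -9/28
[VAJ]:[VKW] = -3/14:-9/28 = 2/3

[VAJ]:[VKW] = 2/3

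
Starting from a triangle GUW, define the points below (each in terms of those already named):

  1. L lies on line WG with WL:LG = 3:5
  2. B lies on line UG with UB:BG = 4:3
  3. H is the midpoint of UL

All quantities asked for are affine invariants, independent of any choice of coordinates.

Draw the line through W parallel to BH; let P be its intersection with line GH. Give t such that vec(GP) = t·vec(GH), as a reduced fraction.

Assign G = (0, 0), U = (1, 0), W = (0, 1) — the answer is frame-independent, so this choice is without loss of generality.
1. L lies on line WG with WL:LG = 3:5 ⇒ L = (0, 5/8)
2. B lies on line UG with UB:BG = 4:3 ⇒ B = (3/7, 0)
3. H is the midpoint of UL ⇒ H = (1/2, 5/16)
through W parallel to BH: direction (1/14, 5/16); meets GH at P = (-4/15, -1/6)
P = G + t·(H−G) with t = -8/15

t = -8/15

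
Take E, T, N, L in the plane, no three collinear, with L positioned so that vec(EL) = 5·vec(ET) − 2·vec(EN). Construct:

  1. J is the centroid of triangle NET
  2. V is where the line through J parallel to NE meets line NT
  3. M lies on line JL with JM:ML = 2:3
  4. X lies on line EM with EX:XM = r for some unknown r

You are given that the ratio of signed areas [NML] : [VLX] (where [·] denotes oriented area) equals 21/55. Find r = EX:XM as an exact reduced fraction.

Assign E = (0, 0), T = (1, 0), N = (0, 1), L = (5, -2) — the answer is frame-independent, so this choice is without loss of generality.
1. J is the centroid of triangle NET ⇒ J = (1/3, 1/3)
2. V is where the line through J parallel to NE meets line NT ⇒ V = (1/3, 2/3)
3. M lies on line JL with JM:ML = 2:3 ⇒ M = (11/5, -3/5)
4. With EX:XM = r, write λ = r/(r+1) so X = E + λ·(M−E); X is affine-linear in λ
Every point depending on X is an affine combination of X and λ-independent points, so each such coordinate is linear in λ; the λ² term in each signed area is a multiple of (M−E)×(M−E) = 0, so 2·[NML] and 2·[VLX] are each linear in λ. Evaluating at λ=0 and λ=1:
  2·[NML] = 7/5,   2·[VLX] = 46/15·λ − 4
So [NML]:[VLX] = (7/5) / (46/15·λ − 4). Setting this equal to 21/55:
  7/5 = 21/55·(46/15·λ − 4)  ⇒  λ = 5/2
Then r = λ/(1−λ) = (5/2)/(-3/2) = -5/3. Check: with r = -5/3, X = (11/2, -3/2) and [NML]:[VLX] = 21/55 as required.

r = -5/3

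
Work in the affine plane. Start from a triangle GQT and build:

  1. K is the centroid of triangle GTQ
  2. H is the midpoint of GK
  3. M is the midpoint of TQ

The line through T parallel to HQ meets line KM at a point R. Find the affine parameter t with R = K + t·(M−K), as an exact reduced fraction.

t = 3

Choose coordinates G = (0, 0), Q = (1, 0), T = (0, 1).
1. K is the centroid of triangle GTQ ⇒ K = (1/3, 1/3)
2. H is the midpoint of GK ⇒ H = (1/6, 1/6)
3. M is the midpoint of TQ ⇒ M = (1/2, 1/2)
through T parallel to HQ: direction (5/6, -1/6); meets KM at R = (5/6, 5/6)
R = K + t·(M−K) with t = 3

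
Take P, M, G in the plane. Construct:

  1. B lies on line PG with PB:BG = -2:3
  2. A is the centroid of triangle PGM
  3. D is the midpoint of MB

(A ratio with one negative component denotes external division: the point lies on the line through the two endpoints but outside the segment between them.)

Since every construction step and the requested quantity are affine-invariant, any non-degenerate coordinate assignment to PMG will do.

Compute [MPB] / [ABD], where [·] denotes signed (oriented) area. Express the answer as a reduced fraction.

[MPB]:[ABD] = 12/5

Assign P = (0, 0), M = (1, 0), G = (0, 1) — the answer is frame-independent, so this choice is without loss of generality.
1. B lies on line PG with PB:BG = -2:3 ⇒ B = (0, -2)
2. A is the centroid of triangle PGM ⇒ A = (1/3, 1/3)
3. D is the midpoint of MB ⇒ D = (1/2, -1)
2·[MPB] = 2, 2·[ABD] = 5/6
[MPB]:[ABD] = 2:5/6 = 12/5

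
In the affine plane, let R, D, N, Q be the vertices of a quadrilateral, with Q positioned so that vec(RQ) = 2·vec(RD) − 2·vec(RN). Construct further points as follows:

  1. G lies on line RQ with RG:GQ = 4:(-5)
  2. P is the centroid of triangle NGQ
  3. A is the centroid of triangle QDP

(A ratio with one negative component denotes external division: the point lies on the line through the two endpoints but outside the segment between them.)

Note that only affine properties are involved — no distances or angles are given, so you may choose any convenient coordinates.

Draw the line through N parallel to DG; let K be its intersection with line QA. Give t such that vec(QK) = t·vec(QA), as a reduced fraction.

Assign R = (0, 0), D = (1, 0), N = (0, 1), Q = (2, -2) — the answer is frame-independent, so this choice is without loss of generality.
1. G lies on line RQ with RG:GQ = 4:(-5) ⇒ G = (-8, 8)
2. P is the centroid of triangle NGQ ⇒ P = (-2, 7/3)
3. A is the centroid of triangle QDP ⇒ A = (1/3, 1/9)
through N parallel to DG: direction (-9, 8); meets QA at K = (-21/17, 107/51)
K = Q + t·(A−Q) with t = 33/17

t = 33/17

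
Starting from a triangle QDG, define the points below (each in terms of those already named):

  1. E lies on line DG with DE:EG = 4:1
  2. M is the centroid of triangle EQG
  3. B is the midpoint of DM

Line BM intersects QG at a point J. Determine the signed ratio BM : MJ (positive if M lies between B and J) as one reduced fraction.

BM:MJ = 7

Choose coordinates Q = (0, 0), D = (1, 0), G = (0, 1).
1. E lies on line DG with DE:EG = 4:1 ⇒ E = (1/5, 4/5)
2. M is the centroid of triangle EQG ⇒ M = (1/15, 3/5)
3. B is the midpoint of DM ⇒ B = (8/15, 3/10)
line BM meets QG at J = (0, 9/14)
M = B + t·(J−B) with t = 7/8, so BM:MJ = 7/8:1/8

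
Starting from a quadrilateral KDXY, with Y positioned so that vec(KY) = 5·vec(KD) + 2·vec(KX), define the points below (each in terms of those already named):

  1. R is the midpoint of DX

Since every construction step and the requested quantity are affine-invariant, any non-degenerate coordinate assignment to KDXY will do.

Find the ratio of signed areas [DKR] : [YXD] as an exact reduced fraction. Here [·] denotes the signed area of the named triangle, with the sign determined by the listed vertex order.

Choose coordinates K = (0, 0), D = (1, 0), X = (0, 1), Y = (5, 2).
1. R is the midpoint of DX ⇒ R = (1/2, 1/2)
2·[DKR] = -1/2, 2·[YXD] = 6
[DKR]:[YXD] = -1/2:6 = -1/12

[DKR]:[YXD] = -1/12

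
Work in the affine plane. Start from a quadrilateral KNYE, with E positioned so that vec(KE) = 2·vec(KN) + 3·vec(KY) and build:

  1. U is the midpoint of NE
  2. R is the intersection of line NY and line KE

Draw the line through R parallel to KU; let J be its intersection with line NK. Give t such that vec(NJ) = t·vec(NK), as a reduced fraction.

Work in coordinates with K = (0, 0), N = (1, 0), Y = (0, 1), E = (2, 3).
1. U is the midpoint of NE ⇒ U = (3/2, 3/2)
2. R is the intersection of line NY and line KE ⇒ R = (2/5, 3/5)
through R parallel to KU: direction (3/2, 3/2); meets NK at J = (-1/5, 0)
J = N + t·(K−N) with t = 6/5

t = 6/5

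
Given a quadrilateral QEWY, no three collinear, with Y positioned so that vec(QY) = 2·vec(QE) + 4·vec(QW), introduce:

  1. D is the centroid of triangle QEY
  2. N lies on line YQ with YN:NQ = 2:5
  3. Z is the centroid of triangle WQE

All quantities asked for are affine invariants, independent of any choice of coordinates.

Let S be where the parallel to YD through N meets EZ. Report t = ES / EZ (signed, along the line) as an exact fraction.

Choose coordinates Q = (0, 0), E = (1, 0), W = (0, 1), Y = (2, 4).
1. D is the centroid of triangle QEY ⇒ D = (1, 4/3)
2. N lies on line YQ with YN:NQ = 2:5 ⇒ N = (10/7, 20/7)
3. Z is the centroid of triangle WQE ⇒ Z = (1/3, 1/3)
through N parallel to YD: direction (-1, -8/3); meets EZ at S = (61/133, 36/133)
S = E + t·(Z−E) with t = 108/133

t = 108/133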